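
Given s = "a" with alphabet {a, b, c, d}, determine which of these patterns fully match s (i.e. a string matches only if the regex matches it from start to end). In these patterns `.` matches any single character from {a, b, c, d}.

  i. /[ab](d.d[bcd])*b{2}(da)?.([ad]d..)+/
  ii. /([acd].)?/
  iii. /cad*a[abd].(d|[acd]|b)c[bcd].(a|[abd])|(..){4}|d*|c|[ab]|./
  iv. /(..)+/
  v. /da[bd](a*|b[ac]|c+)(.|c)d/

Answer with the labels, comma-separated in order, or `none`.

i → no match
ii → no match
iii → match
iv → no match
v → no match — must start with "da"

iii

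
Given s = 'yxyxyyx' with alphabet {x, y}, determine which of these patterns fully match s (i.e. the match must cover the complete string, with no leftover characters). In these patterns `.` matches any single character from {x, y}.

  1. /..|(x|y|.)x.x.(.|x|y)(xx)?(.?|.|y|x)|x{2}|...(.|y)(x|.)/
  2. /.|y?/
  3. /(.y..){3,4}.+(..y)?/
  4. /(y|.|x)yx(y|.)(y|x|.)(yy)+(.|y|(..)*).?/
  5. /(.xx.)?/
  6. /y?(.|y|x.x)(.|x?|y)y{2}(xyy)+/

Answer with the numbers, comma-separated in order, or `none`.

1 → match
2 → no match
3 → no match
4 → no match
5 → no match
6 → no match — must end with 'xyy'

1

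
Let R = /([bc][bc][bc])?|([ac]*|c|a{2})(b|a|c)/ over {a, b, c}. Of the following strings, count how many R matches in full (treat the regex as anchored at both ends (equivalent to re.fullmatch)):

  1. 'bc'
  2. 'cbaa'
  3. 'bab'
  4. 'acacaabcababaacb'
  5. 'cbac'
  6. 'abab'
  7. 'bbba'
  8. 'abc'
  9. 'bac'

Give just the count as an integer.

1 → no match
2 → no match
3 → no match
4 → no match
5 → no match
6 → no match
7 → no match
8 → no match
9 → no match
Total matched: 0

0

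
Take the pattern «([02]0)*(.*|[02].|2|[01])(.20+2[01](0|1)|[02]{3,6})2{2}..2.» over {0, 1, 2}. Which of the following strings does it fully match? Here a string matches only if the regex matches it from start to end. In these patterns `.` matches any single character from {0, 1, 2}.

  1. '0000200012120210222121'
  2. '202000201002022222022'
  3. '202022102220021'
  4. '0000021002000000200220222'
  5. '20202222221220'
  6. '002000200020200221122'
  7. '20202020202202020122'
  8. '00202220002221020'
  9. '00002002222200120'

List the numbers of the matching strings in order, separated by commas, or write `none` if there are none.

1 → match
2 → match
3 → no match
4 → match
5 → match
6 → match
7 → no match
8 → match
9 → no match

1, 2, 4, 5, 6, 8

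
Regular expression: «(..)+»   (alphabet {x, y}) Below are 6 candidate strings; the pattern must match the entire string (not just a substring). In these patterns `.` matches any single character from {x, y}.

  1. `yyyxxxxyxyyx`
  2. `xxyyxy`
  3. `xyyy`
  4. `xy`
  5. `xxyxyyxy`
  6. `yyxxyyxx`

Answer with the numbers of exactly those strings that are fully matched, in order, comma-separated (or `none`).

1. `yyyxxxxyxyyx` → match
2. `xxyyxy` → match
3. `xyyy` → match
4. `xy` → match
5. `xxyxyyxy` → match
6. `yyxxyyxx` → match

1, 2, 3, 4, 5, 6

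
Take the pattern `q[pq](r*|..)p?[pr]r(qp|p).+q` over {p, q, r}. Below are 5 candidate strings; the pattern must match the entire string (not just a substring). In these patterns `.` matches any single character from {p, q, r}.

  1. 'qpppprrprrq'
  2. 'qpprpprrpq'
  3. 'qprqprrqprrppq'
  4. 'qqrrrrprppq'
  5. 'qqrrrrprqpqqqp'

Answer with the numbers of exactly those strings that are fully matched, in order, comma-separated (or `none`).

1 → match
2 → match
3 → match
4 → match
5 → no match — must end with 'q'

1, 2, 3, 4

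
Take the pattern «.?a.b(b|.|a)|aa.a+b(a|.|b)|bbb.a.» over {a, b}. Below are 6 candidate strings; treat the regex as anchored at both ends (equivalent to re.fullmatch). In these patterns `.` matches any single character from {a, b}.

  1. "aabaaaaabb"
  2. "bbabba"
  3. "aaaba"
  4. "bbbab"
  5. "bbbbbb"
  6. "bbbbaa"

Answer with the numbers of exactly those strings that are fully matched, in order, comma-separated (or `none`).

1, 3, 6

1 → match
2 → no match
3 → match
4 → no match
5 → no match
6 → match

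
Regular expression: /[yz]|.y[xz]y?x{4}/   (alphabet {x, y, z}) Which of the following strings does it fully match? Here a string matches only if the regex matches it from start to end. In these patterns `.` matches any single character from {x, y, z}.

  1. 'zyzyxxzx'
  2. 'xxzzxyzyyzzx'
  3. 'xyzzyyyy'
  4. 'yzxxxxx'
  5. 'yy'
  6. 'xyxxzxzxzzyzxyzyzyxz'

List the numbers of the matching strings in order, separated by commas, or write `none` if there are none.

none

1 → no match
2 → no match
3 → no match
4 → no match
5 → no match
6 → no match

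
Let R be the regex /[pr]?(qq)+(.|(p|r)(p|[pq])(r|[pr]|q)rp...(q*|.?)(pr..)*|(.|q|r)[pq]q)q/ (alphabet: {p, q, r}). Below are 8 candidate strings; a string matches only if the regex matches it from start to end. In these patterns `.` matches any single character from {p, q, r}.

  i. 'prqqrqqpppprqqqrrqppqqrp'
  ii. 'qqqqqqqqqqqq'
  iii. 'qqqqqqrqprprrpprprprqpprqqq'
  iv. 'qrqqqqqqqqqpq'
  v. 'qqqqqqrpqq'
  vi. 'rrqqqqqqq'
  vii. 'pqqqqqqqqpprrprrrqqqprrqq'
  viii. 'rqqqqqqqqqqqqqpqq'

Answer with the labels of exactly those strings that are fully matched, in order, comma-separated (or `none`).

i → no match — must end with 'q'
ii → match
iii → match
iv → no match
v → match
vi → no match
vii → match
viii → match

ii, iii, v, vii, viii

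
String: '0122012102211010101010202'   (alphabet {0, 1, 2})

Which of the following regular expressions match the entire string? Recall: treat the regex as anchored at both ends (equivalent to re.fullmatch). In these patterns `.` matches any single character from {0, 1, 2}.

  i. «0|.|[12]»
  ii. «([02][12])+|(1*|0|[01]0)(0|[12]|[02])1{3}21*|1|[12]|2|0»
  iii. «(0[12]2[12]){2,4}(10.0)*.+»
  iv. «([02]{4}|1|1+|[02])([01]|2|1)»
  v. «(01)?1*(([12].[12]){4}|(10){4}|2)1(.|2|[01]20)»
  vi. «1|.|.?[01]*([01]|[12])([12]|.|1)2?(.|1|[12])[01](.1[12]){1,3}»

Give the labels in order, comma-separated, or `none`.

iii

i → no match
ii → no match
iii → match
iv → no match
v → no match
vi → no match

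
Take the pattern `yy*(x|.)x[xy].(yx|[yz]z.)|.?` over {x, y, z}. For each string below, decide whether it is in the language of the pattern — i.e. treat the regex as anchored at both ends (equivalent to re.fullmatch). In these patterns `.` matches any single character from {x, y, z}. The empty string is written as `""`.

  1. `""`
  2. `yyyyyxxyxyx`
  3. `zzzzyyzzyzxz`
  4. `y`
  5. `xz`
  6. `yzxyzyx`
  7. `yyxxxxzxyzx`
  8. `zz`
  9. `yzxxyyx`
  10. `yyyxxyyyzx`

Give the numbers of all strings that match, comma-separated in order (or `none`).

1 → match
2 → match
3 → no match
4 → match
5 → no match
6 → match
7 → no match
8 → no match
9 → match
10 → match

1, 2, 4, 6, 9, 10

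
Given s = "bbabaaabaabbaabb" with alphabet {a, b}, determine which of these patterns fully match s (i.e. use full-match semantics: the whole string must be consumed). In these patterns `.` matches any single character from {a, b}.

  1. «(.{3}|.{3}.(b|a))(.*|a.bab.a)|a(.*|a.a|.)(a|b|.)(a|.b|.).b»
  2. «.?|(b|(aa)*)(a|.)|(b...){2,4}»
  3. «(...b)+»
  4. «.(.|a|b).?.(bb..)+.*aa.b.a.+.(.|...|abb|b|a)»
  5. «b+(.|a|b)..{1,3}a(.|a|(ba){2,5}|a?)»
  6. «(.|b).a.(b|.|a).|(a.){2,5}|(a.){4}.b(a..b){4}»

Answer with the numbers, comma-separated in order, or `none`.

1, 3

1 → match
2 → no match
3 → match
4 → no match
5 → no match
6 → no match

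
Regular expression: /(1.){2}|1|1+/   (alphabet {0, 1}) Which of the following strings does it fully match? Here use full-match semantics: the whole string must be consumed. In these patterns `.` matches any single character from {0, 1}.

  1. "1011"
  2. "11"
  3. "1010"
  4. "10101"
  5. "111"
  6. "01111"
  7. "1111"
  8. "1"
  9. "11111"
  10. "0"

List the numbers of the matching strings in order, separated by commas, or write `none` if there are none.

1, 2, 3, 5, 7, 8, 9

1 → match
2 → match
3 → match
4 → no match
5 → match
6 → no match — must start with "1"
7 → match
8 → match
9 → match
10 → no match — must start with "1"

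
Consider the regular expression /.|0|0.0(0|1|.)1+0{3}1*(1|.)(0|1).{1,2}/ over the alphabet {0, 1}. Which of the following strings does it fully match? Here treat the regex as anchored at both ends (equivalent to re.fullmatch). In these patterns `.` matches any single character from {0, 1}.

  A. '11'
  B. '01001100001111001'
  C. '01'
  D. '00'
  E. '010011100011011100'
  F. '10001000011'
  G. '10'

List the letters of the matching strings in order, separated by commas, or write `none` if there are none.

none

A → no match
B → no match
C → no match
D → no match
E → no match
F → no match
G → no match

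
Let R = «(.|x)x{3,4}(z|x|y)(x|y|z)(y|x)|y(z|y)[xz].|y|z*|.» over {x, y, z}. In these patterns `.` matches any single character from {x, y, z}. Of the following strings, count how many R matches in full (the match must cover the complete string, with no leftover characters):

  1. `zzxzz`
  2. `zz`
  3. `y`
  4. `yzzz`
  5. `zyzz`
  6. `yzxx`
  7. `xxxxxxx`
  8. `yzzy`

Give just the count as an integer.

1 → no match
2 → match
3 → match
4 → match
5 → no match
6 → match
7 → match
8 → match
Total matched: 6

6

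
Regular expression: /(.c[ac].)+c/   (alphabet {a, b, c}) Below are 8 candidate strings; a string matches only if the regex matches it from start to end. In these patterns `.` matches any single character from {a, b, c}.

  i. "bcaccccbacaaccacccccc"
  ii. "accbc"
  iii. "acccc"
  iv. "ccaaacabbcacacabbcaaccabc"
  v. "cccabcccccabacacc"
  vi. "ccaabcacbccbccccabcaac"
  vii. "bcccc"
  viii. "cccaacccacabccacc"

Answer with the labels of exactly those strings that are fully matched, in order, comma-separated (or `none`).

i, ii, iii, iv, v, vii, viii

i → match
ii → match
iii → match
iv → match
v → match
vi → no match
vii → match
viii → match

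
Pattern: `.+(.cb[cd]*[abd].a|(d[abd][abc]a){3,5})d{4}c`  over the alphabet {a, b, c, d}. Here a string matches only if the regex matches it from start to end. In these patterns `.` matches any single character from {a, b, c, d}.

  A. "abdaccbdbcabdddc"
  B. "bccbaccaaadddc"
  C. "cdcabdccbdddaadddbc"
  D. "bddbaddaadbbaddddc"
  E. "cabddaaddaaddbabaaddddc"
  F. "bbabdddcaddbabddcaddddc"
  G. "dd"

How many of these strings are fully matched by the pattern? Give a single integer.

1

A → no match
B → no match
C → no match — must end with "dc"
D → match
E → no match
F → no match
G → no match — must end with "dc"
Total matched: 1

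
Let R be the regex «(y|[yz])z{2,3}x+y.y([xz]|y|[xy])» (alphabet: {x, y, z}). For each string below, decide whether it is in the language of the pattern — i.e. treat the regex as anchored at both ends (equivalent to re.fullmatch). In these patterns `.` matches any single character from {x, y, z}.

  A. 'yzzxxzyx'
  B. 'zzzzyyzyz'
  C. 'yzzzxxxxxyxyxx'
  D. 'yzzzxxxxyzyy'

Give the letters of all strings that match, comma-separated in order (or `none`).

D

A. 'yzzxxzyx' → no match
B. 'zzzzyyzyz' → no match
C → no match
D. 'yzzzxxxxyzyy' → match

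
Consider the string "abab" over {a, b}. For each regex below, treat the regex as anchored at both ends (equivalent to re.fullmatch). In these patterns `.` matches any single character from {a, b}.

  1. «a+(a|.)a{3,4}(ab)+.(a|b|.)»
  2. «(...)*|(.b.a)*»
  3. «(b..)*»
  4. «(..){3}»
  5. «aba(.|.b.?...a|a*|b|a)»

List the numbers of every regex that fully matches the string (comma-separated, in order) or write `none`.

5

1 → no match
2 → no match
3 → no match
4 → no match
5 → match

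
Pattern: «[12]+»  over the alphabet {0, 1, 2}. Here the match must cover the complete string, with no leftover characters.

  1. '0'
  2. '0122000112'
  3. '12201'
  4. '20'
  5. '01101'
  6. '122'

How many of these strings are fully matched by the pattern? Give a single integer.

1

1 → no match
2 → no match
3 → no match
4 → no match
5 → no match
6 → match
Total matched: 1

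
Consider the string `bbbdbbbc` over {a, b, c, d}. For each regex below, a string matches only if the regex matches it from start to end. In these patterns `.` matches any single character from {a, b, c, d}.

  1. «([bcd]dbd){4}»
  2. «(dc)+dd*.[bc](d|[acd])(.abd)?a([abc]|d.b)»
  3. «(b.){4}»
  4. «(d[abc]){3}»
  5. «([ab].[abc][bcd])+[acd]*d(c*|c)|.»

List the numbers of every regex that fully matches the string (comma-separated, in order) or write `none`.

1 → no match — must end with `dbd`
2 → no match — must start with `dc`
3 → match
4 → no match — must start with `d`
5 → no match

3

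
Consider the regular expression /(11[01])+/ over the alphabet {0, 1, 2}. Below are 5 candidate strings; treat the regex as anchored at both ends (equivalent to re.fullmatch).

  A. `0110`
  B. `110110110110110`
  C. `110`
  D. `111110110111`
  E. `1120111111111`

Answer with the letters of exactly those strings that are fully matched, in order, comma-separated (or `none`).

A → no match — must start with `11`
B → match
C → match
D → match
E → no match

B, C, D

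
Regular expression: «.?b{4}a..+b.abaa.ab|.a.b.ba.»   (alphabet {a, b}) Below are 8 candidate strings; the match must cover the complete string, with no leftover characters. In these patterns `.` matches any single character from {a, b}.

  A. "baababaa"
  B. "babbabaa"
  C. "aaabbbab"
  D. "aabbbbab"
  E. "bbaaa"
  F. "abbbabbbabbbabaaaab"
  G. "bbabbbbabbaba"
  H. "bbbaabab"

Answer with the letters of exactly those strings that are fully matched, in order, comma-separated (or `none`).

A, B, C, D

A → match
B → match
C → match
D → match
E → no match
F → no match
G → no match
H → no match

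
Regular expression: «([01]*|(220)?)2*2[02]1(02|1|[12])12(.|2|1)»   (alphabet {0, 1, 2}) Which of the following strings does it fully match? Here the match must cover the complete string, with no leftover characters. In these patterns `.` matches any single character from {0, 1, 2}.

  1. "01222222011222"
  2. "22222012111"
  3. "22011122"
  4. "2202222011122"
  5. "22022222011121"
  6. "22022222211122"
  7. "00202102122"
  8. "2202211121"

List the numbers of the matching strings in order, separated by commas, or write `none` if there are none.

1 → no match
2 → no match
3 → match
4 → match
5 → match
6 → match
7 → no match
8 → match

3, 4, 5, 6, 8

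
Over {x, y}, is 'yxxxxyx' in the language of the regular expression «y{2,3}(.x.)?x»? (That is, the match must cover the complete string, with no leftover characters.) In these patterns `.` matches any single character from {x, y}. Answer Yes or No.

No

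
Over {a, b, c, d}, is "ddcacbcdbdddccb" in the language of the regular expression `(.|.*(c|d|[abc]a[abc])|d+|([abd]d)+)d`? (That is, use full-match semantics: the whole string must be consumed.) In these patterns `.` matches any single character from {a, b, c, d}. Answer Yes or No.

No

Every match must end with "d", but "ddcacbcdbdddccb" does not.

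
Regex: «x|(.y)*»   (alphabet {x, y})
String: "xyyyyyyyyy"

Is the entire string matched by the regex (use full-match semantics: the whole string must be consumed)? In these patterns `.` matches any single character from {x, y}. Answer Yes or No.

Yes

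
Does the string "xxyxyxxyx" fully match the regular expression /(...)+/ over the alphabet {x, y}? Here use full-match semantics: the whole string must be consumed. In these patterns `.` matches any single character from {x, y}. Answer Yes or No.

Yes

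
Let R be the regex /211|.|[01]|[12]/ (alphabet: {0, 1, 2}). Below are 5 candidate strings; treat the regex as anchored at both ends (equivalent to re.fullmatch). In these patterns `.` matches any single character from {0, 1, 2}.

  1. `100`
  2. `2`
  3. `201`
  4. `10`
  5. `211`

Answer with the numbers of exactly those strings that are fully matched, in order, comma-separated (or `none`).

1 → no match
2 → match
3 → no match
4 → no match
5 → match

2, 5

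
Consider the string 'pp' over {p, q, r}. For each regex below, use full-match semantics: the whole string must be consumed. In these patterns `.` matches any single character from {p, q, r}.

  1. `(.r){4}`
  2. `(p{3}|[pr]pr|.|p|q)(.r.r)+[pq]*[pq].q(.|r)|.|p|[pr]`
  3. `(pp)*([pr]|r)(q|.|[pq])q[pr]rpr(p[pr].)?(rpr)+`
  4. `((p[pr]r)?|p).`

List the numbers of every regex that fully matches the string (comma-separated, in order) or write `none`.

1 → no match — must end with 'r'
2 → no match
3 → no match — must end with 'rpr'
4 → match

4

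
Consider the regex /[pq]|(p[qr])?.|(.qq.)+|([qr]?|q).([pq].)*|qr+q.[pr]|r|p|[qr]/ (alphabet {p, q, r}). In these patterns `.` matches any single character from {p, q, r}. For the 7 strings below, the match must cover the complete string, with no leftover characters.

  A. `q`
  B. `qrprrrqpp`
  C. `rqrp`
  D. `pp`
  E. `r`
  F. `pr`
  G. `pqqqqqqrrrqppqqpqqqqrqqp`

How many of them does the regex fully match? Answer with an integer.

A. `q` → match
B. `qrprrrqpp` → no match
C. `rqrp` → no match
D. `pp` → no match
E. `r` → match
F. `pr` → no match
G → no match
Total matched: 2

2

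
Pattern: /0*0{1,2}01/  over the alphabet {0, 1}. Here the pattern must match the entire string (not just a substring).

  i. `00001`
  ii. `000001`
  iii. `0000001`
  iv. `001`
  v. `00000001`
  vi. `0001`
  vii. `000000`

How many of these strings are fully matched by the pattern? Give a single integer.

6

i → match
ii → match
iii → match
iv → match
v → match
vi → match
vii → no match — must end with `001`
Total matched: 6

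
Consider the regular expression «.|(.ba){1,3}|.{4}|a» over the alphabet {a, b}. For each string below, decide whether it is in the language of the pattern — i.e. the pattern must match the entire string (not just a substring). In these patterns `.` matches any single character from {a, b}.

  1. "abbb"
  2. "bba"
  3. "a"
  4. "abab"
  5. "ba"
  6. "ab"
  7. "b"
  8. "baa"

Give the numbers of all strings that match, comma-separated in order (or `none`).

1, 2, 3, 4, 7

1 → match
2 → match
3 → match
4 → match
5 → no match
6 → no match
7 → match
8 → no match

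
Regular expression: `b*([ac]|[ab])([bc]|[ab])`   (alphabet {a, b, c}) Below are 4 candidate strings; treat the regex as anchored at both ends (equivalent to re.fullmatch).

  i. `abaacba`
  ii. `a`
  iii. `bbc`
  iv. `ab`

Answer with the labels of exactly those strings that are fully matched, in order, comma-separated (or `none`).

iii, iv

i → no match
ii → no match
iii → match
iv → match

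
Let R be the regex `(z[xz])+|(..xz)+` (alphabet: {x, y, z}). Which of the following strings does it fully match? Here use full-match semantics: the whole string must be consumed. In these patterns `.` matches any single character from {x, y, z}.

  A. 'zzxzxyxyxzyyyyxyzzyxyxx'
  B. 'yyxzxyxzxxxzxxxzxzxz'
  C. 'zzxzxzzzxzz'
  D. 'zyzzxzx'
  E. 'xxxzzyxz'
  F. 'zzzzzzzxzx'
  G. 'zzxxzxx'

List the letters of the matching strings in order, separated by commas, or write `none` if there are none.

B, E, F

A → no match
B → match
C → no match
D → no match
E → match
F → match
G → no match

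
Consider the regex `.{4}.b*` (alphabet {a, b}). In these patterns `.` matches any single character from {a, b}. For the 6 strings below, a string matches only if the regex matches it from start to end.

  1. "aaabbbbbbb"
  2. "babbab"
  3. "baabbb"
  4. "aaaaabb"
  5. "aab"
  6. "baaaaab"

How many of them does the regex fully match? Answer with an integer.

1 → match
2 → match
3 → match
4 → match
5 → no match
6 → no match
Total matched: 4

4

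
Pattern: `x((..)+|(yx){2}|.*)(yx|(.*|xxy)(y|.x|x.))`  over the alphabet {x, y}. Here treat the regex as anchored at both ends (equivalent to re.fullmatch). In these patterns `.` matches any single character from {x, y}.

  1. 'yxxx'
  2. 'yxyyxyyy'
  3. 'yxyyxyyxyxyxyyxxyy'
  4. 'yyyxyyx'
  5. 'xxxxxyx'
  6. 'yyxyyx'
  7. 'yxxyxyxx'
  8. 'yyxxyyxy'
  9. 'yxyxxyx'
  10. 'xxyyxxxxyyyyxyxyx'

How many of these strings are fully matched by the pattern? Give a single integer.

2

1. 'yxxx' → no match — must start with 'x'
2. 'yxyyxyyy' → no match — must start with 'x'
3 → no match — must start with 'x'
4. 'yyyxyyx' → no match — must start with 'x'
5. 'xxxxxyx' → match
6. 'yyxyyx' → no match — must start with 'x'
7. 'yxxyxyxx' → no match — must start with 'x'
8. 'yyxxyyxy' → no match — must start with 'x'
9. 'yxyxxyx' → no match — must start with 'x'
10 → match
Total matched: 2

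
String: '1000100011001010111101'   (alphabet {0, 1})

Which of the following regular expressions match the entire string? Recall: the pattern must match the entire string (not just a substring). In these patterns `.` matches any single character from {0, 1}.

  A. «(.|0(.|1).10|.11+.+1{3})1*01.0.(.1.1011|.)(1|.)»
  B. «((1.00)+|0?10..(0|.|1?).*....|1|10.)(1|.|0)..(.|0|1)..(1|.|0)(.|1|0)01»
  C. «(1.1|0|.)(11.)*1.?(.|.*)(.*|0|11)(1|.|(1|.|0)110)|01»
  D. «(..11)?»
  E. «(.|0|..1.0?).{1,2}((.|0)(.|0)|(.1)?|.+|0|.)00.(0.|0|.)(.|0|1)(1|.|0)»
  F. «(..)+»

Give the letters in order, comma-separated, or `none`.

B, F

A → no match
B → match
C → no match
D → no match
E → no match
F → match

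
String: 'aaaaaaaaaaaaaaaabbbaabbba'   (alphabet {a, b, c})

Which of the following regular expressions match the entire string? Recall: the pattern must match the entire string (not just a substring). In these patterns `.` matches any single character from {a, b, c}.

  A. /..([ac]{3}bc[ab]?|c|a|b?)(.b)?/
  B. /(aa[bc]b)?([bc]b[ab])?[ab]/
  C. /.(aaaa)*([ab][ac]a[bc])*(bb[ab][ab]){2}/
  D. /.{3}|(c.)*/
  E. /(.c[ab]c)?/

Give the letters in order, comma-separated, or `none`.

C

A → no match
B → no match
C → match
D → no match
E → no match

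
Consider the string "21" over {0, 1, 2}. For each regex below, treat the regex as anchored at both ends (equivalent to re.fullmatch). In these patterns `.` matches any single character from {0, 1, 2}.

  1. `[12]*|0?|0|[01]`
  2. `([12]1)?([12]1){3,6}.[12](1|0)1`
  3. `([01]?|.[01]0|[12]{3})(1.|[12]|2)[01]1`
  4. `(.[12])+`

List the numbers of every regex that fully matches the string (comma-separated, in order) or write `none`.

1, 4

1 → match
2 → no match
3 → no match
4 → match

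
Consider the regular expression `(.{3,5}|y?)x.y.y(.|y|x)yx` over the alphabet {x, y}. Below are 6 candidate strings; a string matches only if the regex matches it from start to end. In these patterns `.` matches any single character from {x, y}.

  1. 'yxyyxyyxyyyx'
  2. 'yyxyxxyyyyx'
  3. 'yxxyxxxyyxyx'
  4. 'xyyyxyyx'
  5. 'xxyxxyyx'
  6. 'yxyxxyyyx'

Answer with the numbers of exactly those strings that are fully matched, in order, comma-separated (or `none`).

1 → match
2 → no match
3 → no match
4 → no match
5 → no match
6 → no match

1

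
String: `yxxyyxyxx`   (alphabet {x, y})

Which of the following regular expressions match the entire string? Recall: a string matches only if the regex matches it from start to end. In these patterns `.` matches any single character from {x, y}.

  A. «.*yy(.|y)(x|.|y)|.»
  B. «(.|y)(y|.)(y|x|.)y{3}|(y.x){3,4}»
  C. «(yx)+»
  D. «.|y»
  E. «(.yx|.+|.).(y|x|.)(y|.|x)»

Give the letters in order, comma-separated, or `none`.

A → no match
B → match
C → no match — must end with `yx`
D → no match
E → match

B, E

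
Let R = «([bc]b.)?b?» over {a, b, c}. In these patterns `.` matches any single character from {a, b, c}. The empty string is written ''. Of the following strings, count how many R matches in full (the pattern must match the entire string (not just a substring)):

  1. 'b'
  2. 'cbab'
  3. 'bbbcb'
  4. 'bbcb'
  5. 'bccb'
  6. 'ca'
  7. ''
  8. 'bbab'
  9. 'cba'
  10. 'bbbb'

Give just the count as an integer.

7

1 → match
2 → match
3 → no match
4 → match
5 → no match
6 → no match
7 → match
8 → match
9 → match
10 → match
Total matched: 7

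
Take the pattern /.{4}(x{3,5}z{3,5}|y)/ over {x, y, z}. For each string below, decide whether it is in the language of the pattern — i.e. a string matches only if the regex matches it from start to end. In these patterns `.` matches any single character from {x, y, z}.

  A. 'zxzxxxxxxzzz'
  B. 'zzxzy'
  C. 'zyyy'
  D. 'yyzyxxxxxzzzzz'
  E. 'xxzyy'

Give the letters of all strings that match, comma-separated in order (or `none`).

A, B, D, E

A → match
B → match
C → no match
D → match
E → match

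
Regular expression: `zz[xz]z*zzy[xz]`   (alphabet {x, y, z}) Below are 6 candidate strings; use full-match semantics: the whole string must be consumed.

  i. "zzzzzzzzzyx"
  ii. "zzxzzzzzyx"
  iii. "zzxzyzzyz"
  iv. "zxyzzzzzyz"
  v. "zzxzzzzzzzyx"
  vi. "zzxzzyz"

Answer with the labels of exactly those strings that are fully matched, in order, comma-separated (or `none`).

i, ii, v, vi

i → match
ii → match
iii → no match
iv → no match — must start with "zz"
v → match
vi → match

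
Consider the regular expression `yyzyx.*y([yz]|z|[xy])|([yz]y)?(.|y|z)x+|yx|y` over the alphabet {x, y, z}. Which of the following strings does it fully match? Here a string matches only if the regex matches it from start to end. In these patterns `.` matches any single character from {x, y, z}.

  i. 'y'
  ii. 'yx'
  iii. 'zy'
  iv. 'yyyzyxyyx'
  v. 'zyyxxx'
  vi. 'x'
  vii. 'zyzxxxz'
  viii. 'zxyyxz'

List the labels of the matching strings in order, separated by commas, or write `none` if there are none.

i, ii, v

i → match
ii → match
iii → no match
iv → no match
v → match
vi → no match
vii → no match
viii → no match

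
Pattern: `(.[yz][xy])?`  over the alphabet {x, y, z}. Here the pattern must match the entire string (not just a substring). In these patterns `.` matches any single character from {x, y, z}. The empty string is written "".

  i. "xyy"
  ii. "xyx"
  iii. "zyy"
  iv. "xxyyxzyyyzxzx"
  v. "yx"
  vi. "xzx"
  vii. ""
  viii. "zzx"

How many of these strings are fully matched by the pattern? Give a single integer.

6

i → match
ii → match
iii → match
iv → no match
v → no match
vi → match
vii → match
viii → match
Total matched: 6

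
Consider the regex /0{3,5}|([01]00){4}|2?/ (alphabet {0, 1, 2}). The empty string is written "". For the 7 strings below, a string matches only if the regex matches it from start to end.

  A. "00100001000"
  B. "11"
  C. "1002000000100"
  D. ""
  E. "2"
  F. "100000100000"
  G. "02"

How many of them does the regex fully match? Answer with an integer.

A. "00100001000" → no match
B. "11" → no match
C → no match
D. "" → match
E. "2" → match
F. "100000100000" → match
G. "02" → no match
Total matched: 3

3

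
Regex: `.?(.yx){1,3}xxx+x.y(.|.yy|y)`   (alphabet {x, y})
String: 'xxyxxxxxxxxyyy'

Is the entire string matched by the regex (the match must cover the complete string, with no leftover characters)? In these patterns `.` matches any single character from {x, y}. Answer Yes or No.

Yes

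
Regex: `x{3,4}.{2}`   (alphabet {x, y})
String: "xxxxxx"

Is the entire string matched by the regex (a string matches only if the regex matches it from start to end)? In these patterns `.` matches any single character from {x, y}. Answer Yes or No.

Yes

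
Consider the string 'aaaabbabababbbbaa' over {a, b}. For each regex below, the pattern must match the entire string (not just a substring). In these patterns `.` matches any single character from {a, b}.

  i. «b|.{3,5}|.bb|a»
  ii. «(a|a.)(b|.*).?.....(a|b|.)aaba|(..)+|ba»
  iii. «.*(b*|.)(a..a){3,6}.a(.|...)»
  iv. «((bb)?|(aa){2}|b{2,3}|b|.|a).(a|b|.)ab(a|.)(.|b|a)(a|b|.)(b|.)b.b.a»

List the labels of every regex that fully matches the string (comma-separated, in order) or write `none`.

iv

i → no match
ii → no match
iii → no match
iv → match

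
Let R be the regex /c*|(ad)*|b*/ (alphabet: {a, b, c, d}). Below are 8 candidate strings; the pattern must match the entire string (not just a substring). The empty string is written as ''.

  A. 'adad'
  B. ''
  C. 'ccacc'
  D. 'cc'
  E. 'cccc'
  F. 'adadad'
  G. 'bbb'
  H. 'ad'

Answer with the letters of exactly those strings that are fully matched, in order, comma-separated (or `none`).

A, B, D, E, F, G, H

A → match
B → match
C → no match
D → match
E → match
F → match
G → match
H → match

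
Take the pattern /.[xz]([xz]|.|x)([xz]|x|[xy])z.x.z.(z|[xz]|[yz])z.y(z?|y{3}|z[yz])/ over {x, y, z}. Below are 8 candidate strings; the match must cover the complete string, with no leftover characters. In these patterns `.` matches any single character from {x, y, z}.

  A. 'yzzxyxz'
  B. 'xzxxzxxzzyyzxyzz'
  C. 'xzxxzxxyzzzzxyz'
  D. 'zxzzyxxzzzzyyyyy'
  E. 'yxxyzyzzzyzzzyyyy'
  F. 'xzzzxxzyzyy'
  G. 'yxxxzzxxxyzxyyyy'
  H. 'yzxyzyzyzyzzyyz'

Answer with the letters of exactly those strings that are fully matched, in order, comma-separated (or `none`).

A → no match
B → match
C → match
D → no match
E → no match
F → no match
G → no match
H → no match

B, C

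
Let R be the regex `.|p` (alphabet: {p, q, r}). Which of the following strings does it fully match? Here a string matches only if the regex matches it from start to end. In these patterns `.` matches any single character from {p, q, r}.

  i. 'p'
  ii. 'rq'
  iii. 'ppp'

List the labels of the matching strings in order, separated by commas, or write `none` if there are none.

i → match
ii → no match
iii → no match

i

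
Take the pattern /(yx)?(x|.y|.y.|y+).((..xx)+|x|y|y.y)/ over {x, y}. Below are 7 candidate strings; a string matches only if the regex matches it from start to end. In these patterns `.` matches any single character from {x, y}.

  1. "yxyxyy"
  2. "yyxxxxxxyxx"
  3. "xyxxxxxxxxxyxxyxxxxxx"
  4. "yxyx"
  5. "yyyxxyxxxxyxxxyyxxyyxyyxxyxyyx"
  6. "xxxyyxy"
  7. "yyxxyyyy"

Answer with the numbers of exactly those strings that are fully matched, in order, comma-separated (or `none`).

1 → no match
2 → match
3 → no match
4 → no match
5 → no match
6 → no match
7 → no match

2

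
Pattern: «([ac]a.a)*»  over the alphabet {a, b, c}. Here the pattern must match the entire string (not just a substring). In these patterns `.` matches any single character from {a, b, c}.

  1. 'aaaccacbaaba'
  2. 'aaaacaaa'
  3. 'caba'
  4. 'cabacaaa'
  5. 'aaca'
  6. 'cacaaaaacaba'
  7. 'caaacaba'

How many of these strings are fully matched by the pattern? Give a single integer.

6

1. 'aaaccacbaaba' → no match
2. 'aaaacaaa' → match
3. 'caba' → match
4. 'cabacaaa' → match
5. 'aaca' → match
6. 'cacaaaaacaba' → match
7. 'caaacaba' → match
Total matched: 6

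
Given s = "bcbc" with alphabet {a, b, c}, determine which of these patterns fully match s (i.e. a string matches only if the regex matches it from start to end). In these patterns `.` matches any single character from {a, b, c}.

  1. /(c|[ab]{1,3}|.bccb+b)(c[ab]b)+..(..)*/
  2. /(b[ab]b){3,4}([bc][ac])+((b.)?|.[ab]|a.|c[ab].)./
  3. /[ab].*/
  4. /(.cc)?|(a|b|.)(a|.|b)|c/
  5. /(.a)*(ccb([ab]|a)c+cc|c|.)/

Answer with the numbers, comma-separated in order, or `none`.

3

1 → no match
2 → no match
3 → match
4 → no match
5 → no match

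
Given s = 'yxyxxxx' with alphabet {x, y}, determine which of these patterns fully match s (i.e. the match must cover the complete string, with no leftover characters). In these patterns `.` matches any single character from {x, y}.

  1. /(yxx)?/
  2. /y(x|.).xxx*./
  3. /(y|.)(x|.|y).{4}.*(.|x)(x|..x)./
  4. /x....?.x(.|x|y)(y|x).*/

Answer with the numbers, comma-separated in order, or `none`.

1 → no match
2 → match
3 → no match
4 → no match — must start with 'x'

2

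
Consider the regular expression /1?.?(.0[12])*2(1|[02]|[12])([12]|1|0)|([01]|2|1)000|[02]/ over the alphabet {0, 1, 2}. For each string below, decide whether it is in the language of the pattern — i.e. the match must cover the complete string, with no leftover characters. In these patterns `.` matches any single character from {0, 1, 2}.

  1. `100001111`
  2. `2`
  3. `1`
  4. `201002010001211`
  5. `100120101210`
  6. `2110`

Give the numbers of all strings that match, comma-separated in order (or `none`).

2

1 → no match
2 → match
3 → no match
4 → no match
5 → no match
6 → no match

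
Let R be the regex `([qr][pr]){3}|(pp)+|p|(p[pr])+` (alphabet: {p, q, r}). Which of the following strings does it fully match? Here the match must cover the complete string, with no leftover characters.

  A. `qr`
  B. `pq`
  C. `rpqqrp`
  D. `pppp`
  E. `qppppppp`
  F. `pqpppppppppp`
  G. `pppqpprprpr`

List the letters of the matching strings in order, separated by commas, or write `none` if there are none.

A. `qr` → no match
B. `pq` → no match
C. `rpqqrp` → no match
D. `pppp` → match
E. `qppppppp` → no match
F. `pqpppppppppp` → no match
G. `pppqpprprpr` → no match

D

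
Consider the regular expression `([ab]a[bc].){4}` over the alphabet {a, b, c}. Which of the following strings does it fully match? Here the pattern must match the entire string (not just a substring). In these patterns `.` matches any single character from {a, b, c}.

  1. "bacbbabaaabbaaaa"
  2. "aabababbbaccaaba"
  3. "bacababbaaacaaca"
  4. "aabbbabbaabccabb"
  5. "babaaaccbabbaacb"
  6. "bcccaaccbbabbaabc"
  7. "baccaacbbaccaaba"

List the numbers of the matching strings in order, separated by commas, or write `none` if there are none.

1 → no match
2 → match
3 → no match
4 → no match
5 → match
6 → no match
7 → match

2, 5, 7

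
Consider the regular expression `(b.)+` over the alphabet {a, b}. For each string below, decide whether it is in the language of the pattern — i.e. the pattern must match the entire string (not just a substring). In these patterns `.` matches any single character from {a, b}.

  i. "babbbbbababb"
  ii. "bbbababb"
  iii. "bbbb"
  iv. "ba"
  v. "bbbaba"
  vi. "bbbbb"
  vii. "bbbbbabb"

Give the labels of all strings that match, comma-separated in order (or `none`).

i → match
ii → match
iii → match
iv → match
v → match
vi → no match
vii → match

i, ii, iii, iv, v, vii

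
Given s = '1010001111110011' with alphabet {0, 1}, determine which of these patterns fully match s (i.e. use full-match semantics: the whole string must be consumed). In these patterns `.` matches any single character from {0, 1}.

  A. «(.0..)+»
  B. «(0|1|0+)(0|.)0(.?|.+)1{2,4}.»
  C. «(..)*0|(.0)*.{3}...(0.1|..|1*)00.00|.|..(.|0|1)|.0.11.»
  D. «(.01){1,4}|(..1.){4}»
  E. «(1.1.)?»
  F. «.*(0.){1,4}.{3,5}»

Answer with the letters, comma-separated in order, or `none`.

D

A → no match
B → no match
C → no match
D → match
E → no match
F → no match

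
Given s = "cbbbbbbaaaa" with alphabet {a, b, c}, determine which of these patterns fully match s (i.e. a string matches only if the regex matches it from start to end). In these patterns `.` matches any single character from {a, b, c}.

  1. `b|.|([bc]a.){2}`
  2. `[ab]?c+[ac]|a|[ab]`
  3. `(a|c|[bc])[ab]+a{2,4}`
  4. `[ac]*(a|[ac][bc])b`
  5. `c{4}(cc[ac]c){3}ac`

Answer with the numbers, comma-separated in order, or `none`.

3

1 → no match
2 → no match
3 → match
4 → no match — must end with "b"
5 → no match — must end with "cac"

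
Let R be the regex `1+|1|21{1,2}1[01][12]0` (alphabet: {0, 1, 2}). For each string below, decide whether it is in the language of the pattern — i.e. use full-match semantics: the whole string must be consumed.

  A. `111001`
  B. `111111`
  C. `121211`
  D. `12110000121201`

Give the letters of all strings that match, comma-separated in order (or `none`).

B

A → no match
B → match
C → no match
D → no match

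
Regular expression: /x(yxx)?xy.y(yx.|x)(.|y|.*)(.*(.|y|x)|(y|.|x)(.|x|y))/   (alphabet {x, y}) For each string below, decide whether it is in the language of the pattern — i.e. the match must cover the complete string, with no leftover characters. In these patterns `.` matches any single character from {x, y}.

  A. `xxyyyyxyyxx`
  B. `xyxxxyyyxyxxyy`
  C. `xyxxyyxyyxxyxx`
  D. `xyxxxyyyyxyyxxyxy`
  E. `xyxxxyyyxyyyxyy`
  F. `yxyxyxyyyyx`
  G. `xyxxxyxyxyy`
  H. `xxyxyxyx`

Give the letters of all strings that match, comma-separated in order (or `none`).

A, B, D, E, G, H

A. `xxyyyyxyyxx` → match
B → match
C → no match
D → match
E → match
F. `yxyxyxyyyyx` → no match — must start with `x`
G. `xyxxxyxyxyy` → match
H. `xxyxyxyx` → match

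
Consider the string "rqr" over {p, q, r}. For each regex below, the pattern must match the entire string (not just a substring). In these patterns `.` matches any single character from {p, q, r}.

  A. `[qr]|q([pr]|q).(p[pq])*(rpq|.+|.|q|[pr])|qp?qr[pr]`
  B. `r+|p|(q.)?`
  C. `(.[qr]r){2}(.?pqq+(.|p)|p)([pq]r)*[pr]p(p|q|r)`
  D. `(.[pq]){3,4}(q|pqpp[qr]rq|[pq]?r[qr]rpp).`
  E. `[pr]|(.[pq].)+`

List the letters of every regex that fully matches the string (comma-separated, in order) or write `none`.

A → no match
B → no match
C → no match
D → no match
E → match

E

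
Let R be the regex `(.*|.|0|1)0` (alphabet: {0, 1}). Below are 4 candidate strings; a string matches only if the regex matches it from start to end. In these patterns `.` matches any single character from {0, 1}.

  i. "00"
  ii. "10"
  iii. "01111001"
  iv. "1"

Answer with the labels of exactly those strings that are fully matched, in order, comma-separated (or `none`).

i. "00" → match
ii. "10" → match
iii. "01111001" → no match — must end with "0"
iv. "1" → no match — must end with "0"

i, ii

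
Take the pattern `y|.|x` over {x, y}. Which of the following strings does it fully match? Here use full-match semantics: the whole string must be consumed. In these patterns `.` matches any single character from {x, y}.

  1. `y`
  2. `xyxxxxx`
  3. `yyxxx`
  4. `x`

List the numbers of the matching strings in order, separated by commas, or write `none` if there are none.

1, 4

1 → match
2 → no match
3 → no match
4 → match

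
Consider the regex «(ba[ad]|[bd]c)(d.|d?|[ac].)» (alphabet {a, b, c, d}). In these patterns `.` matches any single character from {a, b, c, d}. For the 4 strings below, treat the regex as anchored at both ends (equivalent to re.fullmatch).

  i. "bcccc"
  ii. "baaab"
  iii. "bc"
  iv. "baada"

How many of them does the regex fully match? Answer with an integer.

i → no match
ii → match
iii → match
iv → match
Total matched: 3

3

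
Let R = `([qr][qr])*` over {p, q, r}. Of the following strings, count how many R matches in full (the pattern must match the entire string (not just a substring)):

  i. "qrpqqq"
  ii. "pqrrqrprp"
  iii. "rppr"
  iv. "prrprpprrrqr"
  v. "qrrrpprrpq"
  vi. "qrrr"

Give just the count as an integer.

1

i. "qrpqqq" → no match
ii. "pqrrqrprp" → no match
iii. "rppr" → no match
iv. "prrprpprrrqr" → no match
v. "qrrrpprrpq" → no match
vi. "qrrr" → match
Total matched: 1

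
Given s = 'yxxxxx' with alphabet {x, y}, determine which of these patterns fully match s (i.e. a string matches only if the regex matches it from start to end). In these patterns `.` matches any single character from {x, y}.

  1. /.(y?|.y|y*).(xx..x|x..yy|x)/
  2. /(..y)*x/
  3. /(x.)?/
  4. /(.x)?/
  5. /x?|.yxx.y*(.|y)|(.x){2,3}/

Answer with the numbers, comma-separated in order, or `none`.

5

1 → no match
2 → no match
3 → no match
4 → no match
5 → match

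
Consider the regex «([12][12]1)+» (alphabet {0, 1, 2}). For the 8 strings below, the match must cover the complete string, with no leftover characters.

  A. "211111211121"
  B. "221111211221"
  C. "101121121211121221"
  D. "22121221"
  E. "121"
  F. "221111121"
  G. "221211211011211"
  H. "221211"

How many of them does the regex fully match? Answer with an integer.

5

A → match
B → match
C → no match
D → no match
E → match
F → match
G → no match
H → match
Total matched: 5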